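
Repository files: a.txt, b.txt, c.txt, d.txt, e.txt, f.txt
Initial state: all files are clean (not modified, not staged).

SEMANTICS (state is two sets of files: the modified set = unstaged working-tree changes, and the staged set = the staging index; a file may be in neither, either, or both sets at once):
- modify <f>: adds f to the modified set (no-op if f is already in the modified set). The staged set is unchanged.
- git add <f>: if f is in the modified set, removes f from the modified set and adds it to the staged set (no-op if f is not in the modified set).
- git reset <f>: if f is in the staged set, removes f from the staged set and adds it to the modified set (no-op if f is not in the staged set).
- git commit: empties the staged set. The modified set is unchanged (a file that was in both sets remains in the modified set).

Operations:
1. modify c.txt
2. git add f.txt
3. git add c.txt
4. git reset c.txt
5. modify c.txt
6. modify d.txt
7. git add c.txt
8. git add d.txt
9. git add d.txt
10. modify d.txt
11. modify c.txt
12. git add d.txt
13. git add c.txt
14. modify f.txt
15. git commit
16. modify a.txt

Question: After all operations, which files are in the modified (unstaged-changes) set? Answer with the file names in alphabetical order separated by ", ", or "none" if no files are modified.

Answer: a.txt, f.txt

Derivation:
After op 1 (modify c.txt): modified={c.txt} staged={none}
After op 2 (git add f.txt): modified={c.txt} staged={none}
After op 3 (git add c.txt): modified={none} staged={c.txt}
After op 4 (git reset c.txt): modified={c.txt} staged={none}
After op 5 (modify c.txt): modified={c.txt} staged={none}
After op 6 (modify d.txt): modified={c.txt, d.txt} staged={none}
After op 7 (git add c.txt): modified={d.txt} staged={c.txt}
After op 8 (git add d.txt): modified={none} staged={c.txt, d.txt}
After op 9 (git add d.txt): modified={none} staged={c.txt, d.txt}
After op 10 (modify d.txt): modified={d.txt} staged={c.txt, d.txt}
After op 11 (modify c.txt): modified={c.txt, d.txt} staged={c.txt, d.txt}
After op 12 (git add d.txt): modified={c.txt} staged={c.txt, d.txt}
After op 13 (git add c.txt): modified={none} staged={c.txt, d.txt}
After op 14 (modify f.txt): modified={f.txt} staged={c.txt, d.txt}
After op 15 (git commit): modified={f.txt} staged={none}
After op 16 (modify a.txt): modified={a.txt, f.txt} staged={none}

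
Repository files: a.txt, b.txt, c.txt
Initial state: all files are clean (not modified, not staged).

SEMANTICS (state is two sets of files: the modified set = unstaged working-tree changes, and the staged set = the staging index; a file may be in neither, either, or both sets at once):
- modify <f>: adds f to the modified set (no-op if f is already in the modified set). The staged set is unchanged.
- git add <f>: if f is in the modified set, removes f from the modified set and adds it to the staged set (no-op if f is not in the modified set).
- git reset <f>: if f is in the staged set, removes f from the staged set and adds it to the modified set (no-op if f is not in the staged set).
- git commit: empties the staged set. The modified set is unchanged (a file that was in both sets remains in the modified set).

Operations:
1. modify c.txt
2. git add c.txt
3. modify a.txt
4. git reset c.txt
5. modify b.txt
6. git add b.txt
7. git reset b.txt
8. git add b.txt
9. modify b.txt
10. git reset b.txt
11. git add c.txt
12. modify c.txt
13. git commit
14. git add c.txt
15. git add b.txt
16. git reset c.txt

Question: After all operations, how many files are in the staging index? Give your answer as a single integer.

After op 1 (modify c.txt): modified={c.txt} staged={none}
After op 2 (git add c.txt): modified={none} staged={c.txt}
After op 3 (modify a.txt): modified={a.txt} staged={c.txt}
After op 4 (git reset c.txt): modified={a.txt, c.txt} staged={none}
After op 5 (modify b.txt): modified={a.txt, b.txt, c.txt} staged={none}
After op 6 (git add b.txt): modified={a.txt, c.txt} staged={b.txt}
After op 7 (git reset b.txt): modified={a.txt, b.txt, c.txt} staged={none}
After op 8 (git add b.txt): modified={a.txt, c.txt} staged={b.txt}
After op 9 (modify b.txt): modified={a.txt, b.txt, c.txt} staged={b.txt}
After op 10 (git reset b.txt): modified={a.txt, b.txt, c.txt} staged={none}
After op 11 (git add c.txt): modified={a.txt, b.txt} staged={c.txt}
After op 12 (modify c.txt): modified={a.txt, b.txt, c.txt} staged={c.txt}
After op 13 (git commit): modified={a.txt, b.txt, c.txt} staged={none}
After op 14 (git add c.txt): modified={a.txt, b.txt} staged={c.txt}
After op 15 (git add b.txt): modified={a.txt} staged={b.txt, c.txt}
After op 16 (git reset c.txt): modified={a.txt, c.txt} staged={b.txt}
Final staged set: {b.txt} -> count=1

Answer: 1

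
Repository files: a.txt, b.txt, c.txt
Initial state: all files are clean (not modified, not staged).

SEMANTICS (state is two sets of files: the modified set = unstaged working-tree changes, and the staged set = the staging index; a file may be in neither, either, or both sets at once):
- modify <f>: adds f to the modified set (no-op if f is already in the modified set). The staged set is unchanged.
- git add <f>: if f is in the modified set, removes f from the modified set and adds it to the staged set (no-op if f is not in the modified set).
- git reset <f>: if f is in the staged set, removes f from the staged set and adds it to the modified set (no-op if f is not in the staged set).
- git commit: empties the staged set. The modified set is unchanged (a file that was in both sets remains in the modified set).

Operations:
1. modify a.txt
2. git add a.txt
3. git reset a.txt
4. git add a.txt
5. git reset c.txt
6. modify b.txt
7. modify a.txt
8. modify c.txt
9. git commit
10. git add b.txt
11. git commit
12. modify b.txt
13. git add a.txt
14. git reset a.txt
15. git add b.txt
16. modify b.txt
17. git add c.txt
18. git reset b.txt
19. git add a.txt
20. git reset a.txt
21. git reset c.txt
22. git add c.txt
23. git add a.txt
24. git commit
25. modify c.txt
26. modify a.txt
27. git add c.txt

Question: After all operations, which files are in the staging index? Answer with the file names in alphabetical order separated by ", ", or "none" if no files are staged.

Answer: c.txt

Derivation:
After op 1 (modify a.txt): modified={a.txt} staged={none}
After op 2 (git add a.txt): modified={none} staged={a.txt}
After op 3 (git reset a.txt): modified={a.txt} staged={none}
After op 4 (git add a.txt): modified={none} staged={a.txt}
After op 5 (git reset c.txt): modified={none} staged={a.txt}
After op 6 (modify b.txt): modified={b.txt} staged={a.txt}
After op 7 (modify a.txt): modified={a.txt, b.txt} staged={a.txt}
After op 8 (modify c.txt): modified={a.txt, b.txt, c.txt} staged={a.txt}
After op 9 (git commit): modified={a.txt, b.txt, c.txt} staged={none}
After op 10 (git add b.txt): modified={a.txt, c.txt} staged={b.txt}
After op 11 (git commit): modified={a.txt, c.txt} staged={none}
After op 12 (modify b.txt): modified={a.txt, b.txt, c.txt} staged={none}
After op 13 (git add a.txt): modified={b.txt, c.txt} staged={a.txt}
After op 14 (git reset a.txt): modified={a.txt, b.txt, c.txt} staged={none}
After op 15 (git add b.txt): modified={a.txt, c.txt} staged={b.txt}
After op 16 (modify b.txt): modified={a.txt, b.txt, c.txt} staged={b.txt}
After op 17 (git add c.txt): modified={a.txt, b.txt} staged={b.txt, c.txt}
After op 18 (git reset b.txt): modified={a.txt, b.txt} staged={c.txt}
After op 19 (git add a.txt): modified={b.txt} staged={a.txt, c.txt}
After op 20 (git reset a.txt): modified={a.txt, b.txt} staged={c.txt}
After op 21 (git reset c.txt): modified={a.txt, b.txt, c.txt} staged={none}
After op 22 (git add c.txt): modified={a.txt, b.txt} staged={c.txt}
After op 23 (git add a.txt): modified={b.txt} staged={a.txt, c.txt}
After op 24 (git commit): modified={b.txt} staged={none}
After op 25 (modify c.txt): modified={b.txt, c.txt} staged={none}
After op 26 (modify a.txt): modified={a.txt, b.txt, c.txt} staged={none}
After op 27 (git add c.txt): modified={a.txt, b.txt} staged={c.txt}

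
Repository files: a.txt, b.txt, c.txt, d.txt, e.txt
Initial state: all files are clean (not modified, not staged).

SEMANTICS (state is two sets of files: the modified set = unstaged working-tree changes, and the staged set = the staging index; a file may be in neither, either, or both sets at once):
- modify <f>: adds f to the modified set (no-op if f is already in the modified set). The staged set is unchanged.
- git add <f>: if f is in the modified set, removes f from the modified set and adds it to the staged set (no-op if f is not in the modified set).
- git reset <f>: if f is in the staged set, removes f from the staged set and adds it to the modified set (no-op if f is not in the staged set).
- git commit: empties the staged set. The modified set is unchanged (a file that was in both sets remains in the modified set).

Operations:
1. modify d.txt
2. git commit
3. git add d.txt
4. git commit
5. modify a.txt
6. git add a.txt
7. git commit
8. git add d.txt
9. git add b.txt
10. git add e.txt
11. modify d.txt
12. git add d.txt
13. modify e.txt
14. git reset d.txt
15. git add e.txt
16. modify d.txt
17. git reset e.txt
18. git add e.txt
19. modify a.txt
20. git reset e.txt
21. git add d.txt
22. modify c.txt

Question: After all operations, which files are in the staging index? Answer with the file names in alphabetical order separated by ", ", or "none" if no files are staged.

After op 1 (modify d.txt): modified={d.txt} staged={none}
After op 2 (git commit): modified={d.txt} staged={none}
After op 3 (git add d.txt): modified={none} staged={d.txt}
After op 4 (git commit): modified={none} staged={none}
After op 5 (modify a.txt): modified={a.txt} staged={none}
After op 6 (git add a.txt): modified={none} staged={a.txt}
After op 7 (git commit): modified={none} staged={none}
After op 8 (git add d.txt): modified={none} staged={none}
After op 9 (git add b.txt): modified={none} staged={none}
After op 10 (git add e.txt): modified={none} staged={none}
After op 11 (modify d.txt): modified={d.txt} staged={none}
After op 12 (git add d.txt): modified={none} staged={d.txt}
After op 13 (modify e.txt): modified={e.txt} staged={d.txt}
After op 14 (git reset d.txt): modified={d.txt, e.txt} staged={none}
After op 15 (git add e.txt): modified={d.txt} staged={e.txt}
After op 16 (modify d.txt): modified={d.txt} staged={e.txt}
After op 17 (git reset e.txt): modified={d.txt, e.txt} staged={none}
After op 18 (git add e.txt): modified={d.txt} staged={e.txt}
After op 19 (modify a.txt): modified={a.txt, d.txt} staged={e.txt}
After op 20 (git reset e.txt): modified={a.txt, d.txt, e.txt} staged={none}
After op 21 (git add d.txt): modified={a.txt, e.txt} staged={d.txt}
After op 22 (modify c.txt): modified={a.txt, c.txt, e.txt} staged={d.txt}

Answer: d.txt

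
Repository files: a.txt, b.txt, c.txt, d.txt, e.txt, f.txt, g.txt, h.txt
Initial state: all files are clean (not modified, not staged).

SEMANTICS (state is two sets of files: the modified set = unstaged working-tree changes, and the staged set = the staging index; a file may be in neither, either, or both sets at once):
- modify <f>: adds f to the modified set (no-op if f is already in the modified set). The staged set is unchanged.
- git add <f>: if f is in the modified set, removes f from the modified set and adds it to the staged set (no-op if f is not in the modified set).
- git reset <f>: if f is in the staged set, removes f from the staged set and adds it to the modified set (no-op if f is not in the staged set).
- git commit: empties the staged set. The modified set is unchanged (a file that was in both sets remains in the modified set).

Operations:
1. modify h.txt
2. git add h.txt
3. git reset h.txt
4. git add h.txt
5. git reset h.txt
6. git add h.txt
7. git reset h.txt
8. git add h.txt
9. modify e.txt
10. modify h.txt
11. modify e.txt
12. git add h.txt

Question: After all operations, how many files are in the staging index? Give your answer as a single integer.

After op 1 (modify h.txt): modified={h.txt} staged={none}
After op 2 (git add h.txt): modified={none} staged={h.txt}
After op 3 (git reset h.txt): modified={h.txt} staged={none}
After op 4 (git add h.txt): modified={none} staged={h.txt}
After op 5 (git reset h.txt): modified={h.txt} staged={none}
After op 6 (git add h.txt): modified={none} staged={h.txt}
After op 7 (git reset h.txt): modified={h.txt} staged={none}
After op 8 (git add h.txt): modified={none} staged={h.txt}
After op 9 (modify e.txt): modified={e.txt} staged={h.txt}
After op 10 (modify h.txt): modified={e.txt, h.txt} staged={h.txt}
After op 11 (modify e.txt): modified={e.txt, h.txt} staged={h.txt}
After op 12 (git add h.txt): modified={e.txt} staged={h.txt}
Final staged set: {h.txt} -> count=1

Answer: 1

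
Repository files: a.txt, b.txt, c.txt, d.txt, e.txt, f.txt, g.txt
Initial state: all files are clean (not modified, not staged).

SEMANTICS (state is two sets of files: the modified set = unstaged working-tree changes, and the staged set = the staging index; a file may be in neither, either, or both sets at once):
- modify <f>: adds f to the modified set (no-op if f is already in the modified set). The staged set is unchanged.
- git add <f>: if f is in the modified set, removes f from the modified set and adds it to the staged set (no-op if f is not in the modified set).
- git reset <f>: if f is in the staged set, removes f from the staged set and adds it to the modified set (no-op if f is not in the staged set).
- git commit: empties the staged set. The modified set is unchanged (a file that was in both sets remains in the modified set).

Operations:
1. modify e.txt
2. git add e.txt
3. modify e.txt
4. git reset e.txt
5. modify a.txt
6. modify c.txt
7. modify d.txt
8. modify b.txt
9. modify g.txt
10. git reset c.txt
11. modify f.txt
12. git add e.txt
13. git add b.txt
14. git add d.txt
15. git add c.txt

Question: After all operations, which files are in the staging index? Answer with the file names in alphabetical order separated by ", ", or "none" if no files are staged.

Answer: b.txt, c.txt, d.txt, e.txt

Derivation:
After op 1 (modify e.txt): modified={e.txt} staged={none}
After op 2 (git add e.txt): modified={none} staged={e.txt}
After op 3 (modify e.txt): modified={e.txt} staged={e.txt}
After op 4 (git reset e.txt): modified={e.txt} staged={none}
After op 5 (modify a.txt): modified={a.txt, e.txt} staged={none}
After op 6 (modify c.txt): modified={a.txt, c.txt, e.txt} staged={none}
After op 7 (modify d.txt): modified={a.txt, c.txt, d.txt, e.txt} staged={none}
After op 8 (modify b.txt): modified={a.txt, b.txt, c.txt, d.txt, e.txt} staged={none}
After op 9 (modify g.txt): modified={a.txt, b.txt, c.txt, d.txt, e.txt, g.txt} staged={none}
After op 10 (git reset c.txt): modified={a.txt, b.txt, c.txt, d.txt, e.txt, g.txt} staged={none}
After op 11 (modify f.txt): modified={a.txt, b.txt, c.txt, d.txt, e.txt, f.txt, g.txt} staged={none}
After op 12 (git add e.txt): modified={a.txt, b.txt, c.txt, d.txt, f.txt, g.txt} staged={e.txt}
After op 13 (git add b.txt): modified={a.txt, c.txt, d.txt, f.txt, g.txt} staged={b.txt, e.txt}
After op 14 (git add d.txt): modified={a.txt, c.txt, f.txt, g.txt} staged={b.txt, d.txt, e.txt}
After op 15 (git add c.txt): modified={a.txt, f.txt, g.txt} staged={b.txt, c.txt, d.txt, e.txt}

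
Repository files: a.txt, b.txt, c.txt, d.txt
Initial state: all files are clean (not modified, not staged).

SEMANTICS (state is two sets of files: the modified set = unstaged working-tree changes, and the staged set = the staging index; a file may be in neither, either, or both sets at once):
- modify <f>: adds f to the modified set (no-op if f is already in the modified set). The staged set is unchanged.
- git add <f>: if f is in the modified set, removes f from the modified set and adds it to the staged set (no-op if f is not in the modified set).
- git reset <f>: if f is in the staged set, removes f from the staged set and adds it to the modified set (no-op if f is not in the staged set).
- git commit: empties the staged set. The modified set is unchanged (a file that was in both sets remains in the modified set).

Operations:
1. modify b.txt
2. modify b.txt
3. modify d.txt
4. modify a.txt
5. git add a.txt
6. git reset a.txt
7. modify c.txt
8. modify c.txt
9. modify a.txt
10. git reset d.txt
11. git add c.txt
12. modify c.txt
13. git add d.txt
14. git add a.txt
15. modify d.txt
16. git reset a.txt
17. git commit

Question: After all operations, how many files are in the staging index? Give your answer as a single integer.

After op 1 (modify b.txt): modified={b.txt} staged={none}
After op 2 (modify b.txt): modified={b.txt} staged={none}
After op 3 (modify d.txt): modified={b.txt, d.txt} staged={none}
After op 4 (modify a.txt): modified={a.txt, b.txt, d.txt} staged={none}
After op 5 (git add a.txt): modified={b.txt, d.txt} staged={a.txt}
After op 6 (git reset a.txt): modified={a.txt, b.txt, d.txt} staged={none}
After op 7 (modify c.txt): modified={a.txt, b.txt, c.txt, d.txt} staged={none}
After op 8 (modify c.txt): modified={a.txt, b.txt, c.txt, d.txt} staged={none}
After op 9 (modify a.txt): modified={a.txt, b.txt, c.txt, d.txt} staged={none}
After op 10 (git reset d.txt): modified={a.txt, b.txt, c.txt, d.txt} staged={none}
After op 11 (git add c.txt): modified={a.txt, b.txt, d.txt} staged={c.txt}
After op 12 (modify c.txt): modified={a.txt, b.txt, c.txt, d.txt} staged={c.txt}
After op 13 (git add d.txt): modified={a.txt, b.txt, c.txt} staged={c.txt, d.txt}
After op 14 (git add a.txt): modified={b.txt, c.txt} staged={a.txt, c.txt, d.txt}
After op 15 (modify d.txt): modified={b.txt, c.txt, d.txt} staged={a.txt, c.txt, d.txt}
After op 16 (git reset a.txt): modified={a.txt, b.txt, c.txt, d.txt} staged={c.txt, d.txt}
After op 17 (git commit): modified={a.txt, b.txt, c.txt, d.txt} staged={none}
Final staged set: {none} -> count=0

Answer: 0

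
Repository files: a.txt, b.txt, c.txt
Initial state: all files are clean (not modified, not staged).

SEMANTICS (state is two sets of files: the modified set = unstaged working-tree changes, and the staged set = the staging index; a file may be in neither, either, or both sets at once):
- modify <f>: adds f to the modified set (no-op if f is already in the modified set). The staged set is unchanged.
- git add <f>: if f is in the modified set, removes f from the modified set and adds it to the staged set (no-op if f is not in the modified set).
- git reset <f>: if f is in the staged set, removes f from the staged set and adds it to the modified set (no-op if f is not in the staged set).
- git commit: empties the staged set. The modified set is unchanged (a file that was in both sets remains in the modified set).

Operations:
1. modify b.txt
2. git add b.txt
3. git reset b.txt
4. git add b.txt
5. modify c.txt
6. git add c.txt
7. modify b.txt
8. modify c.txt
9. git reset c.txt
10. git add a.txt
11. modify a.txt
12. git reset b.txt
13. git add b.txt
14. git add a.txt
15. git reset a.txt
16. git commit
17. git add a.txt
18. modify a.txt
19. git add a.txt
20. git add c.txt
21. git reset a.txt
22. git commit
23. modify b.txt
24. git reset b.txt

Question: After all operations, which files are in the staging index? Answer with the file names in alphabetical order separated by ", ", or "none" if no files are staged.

Answer: none

Derivation:
After op 1 (modify b.txt): modified={b.txt} staged={none}
After op 2 (git add b.txt): modified={none} staged={b.txt}
After op 3 (git reset b.txt): modified={b.txt} staged={none}
After op 4 (git add b.txt): modified={none} staged={b.txt}
After op 5 (modify c.txt): modified={c.txt} staged={b.txt}
After op 6 (git add c.txt): modified={none} staged={b.txt, c.txt}
After op 7 (modify b.txt): modified={b.txt} staged={b.txt, c.txt}
After op 8 (modify c.txt): modified={b.txt, c.txt} staged={b.txt, c.txt}
After op 9 (git reset c.txt): modified={b.txt, c.txt} staged={b.txt}
After op 10 (git add a.txt): modified={b.txt, c.txt} staged={b.txt}
After op 11 (modify a.txt): modified={a.txt, b.txt, c.txt} staged={b.txt}
After op 12 (git reset b.txt): modified={a.txt, b.txt, c.txt} staged={none}
After op 13 (git add b.txt): modified={a.txt, c.txt} staged={b.txt}
After op 14 (git add a.txt): modified={c.txt} staged={a.txt, b.txt}
After op 15 (git reset a.txt): modified={a.txt, c.txt} staged={b.txt}
After op 16 (git commit): modified={a.txt, c.txt} staged={none}
After op 17 (git add a.txt): modified={c.txt} staged={a.txt}
After op 18 (modify a.txt): modified={a.txt, c.txt} staged={a.txt}
After op 19 (git add a.txt): modified={c.txt} staged={a.txt}
After op 20 (git add c.txt): modified={none} staged={a.txt, c.txt}
After op 21 (git reset a.txt): modified={a.txt} staged={c.txt}
After op 22 (git commit): modified={a.txt} staged={none}
After op 23 (modify b.txt): modified={a.txt, b.txt} staged={none}
After op 24 (git reset b.txt): modified={a.txt, b.txt} staged={none}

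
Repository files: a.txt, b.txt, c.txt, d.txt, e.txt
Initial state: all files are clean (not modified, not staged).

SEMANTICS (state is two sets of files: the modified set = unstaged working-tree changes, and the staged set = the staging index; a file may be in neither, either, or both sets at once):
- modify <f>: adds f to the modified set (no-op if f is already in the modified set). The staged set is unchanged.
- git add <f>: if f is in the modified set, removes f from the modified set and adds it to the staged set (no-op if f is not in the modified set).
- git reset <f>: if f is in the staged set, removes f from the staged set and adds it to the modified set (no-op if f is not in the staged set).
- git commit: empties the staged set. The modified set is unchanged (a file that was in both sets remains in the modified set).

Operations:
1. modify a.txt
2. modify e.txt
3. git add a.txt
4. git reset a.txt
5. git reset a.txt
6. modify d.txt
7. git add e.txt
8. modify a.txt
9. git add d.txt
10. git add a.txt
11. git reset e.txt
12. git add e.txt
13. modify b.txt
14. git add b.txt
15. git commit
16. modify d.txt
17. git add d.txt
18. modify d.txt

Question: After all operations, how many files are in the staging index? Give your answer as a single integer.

Answer: 1

Derivation:
After op 1 (modify a.txt): modified={a.txt} staged={none}
After op 2 (modify e.txt): modified={a.txt, e.txt} staged={none}
After op 3 (git add a.txt): modified={e.txt} staged={a.txt}
After op 4 (git reset a.txt): modified={a.txt, e.txt} staged={none}
After op 5 (git reset a.txt): modified={a.txt, e.txt} staged={none}
After op 6 (modify d.txt): modified={a.txt, d.txt, e.txt} staged={none}
After op 7 (git add e.txt): modified={a.txt, d.txt} staged={e.txt}
After op 8 (modify a.txt): modified={a.txt, d.txt} staged={e.txt}
After op 9 (git add d.txt): modified={a.txt} staged={d.txt, e.txt}
After op 10 (git add a.txt): modified={none} staged={a.txt, d.txt, e.txt}
After op 11 (git reset e.txt): modified={e.txt} staged={a.txt, d.txt}
After op 12 (git add e.txt): modified={none} staged={a.txt, d.txt, e.txt}
After op 13 (modify b.txt): modified={b.txt} staged={a.txt, d.txt, e.txt}
After op 14 (git add b.txt): modified={none} staged={a.txt, b.txt, d.txt, e.txt}
After op 15 (git commit): modified={none} staged={none}
After op 16 (modify d.txt): modified={d.txt} staged={none}
After op 17 (git add d.txt): modified={none} staged={d.txt}
After op 18 (modify d.txt): modified={d.txt} staged={d.txt}
Final staged set: {d.txt} -> count=1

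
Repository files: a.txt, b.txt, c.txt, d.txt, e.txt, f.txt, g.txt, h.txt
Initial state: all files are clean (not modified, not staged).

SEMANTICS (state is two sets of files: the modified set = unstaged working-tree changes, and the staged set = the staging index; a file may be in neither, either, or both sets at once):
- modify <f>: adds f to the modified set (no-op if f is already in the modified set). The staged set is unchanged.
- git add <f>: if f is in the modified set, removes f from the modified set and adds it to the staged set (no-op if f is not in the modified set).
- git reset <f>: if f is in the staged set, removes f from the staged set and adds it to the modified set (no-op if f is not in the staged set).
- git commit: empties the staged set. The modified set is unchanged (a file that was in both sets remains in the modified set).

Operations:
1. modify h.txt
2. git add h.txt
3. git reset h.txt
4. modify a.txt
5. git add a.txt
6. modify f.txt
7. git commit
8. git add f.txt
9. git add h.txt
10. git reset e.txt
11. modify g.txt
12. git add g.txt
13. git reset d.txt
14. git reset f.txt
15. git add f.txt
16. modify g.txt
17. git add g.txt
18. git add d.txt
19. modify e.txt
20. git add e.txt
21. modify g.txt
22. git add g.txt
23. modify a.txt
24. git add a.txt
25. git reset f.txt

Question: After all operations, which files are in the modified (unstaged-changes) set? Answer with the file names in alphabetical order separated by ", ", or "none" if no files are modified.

Answer: f.txt

Derivation:
After op 1 (modify h.txt): modified={h.txt} staged={none}
After op 2 (git add h.txt): modified={none} staged={h.txt}
After op 3 (git reset h.txt): modified={h.txt} staged={none}
After op 4 (modify a.txt): modified={a.txt, h.txt} staged={none}
After op 5 (git add a.txt): modified={h.txt} staged={a.txt}
After op 6 (modify f.txt): modified={f.txt, h.txt} staged={a.txt}
After op 7 (git commit): modified={f.txt, h.txt} staged={none}
After op 8 (git add f.txt): modified={h.txt} staged={f.txt}
After op 9 (git add h.txt): modified={none} staged={f.txt, h.txt}
After op 10 (git reset e.txt): modified={none} staged={f.txt, h.txt}
After op 11 (modify g.txt): modified={g.txt} staged={f.txt, h.txt}
After op 12 (git add g.txt): modified={none} staged={f.txt, g.txt, h.txt}
After op 13 (git reset d.txt): modified={none} staged={f.txt, g.txt, h.txt}
After op 14 (git reset f.txt): modified={f.txt} staged={g.txt, h.txt}
After op 15 (git add f.txt): modified={none} staged={f.txt, g.txt, h.txt}
After op 16 (modify g.txt): modified={g.txt} staged={f.txt, g.txt, h.txt}
After op 17 (git add g.txt): modified={none} staged={f.txt, g.txt, h.txt}
After op 18 (git add d.txt): modified={none} staged={f.txt, g.txt, h.txt}
After op 19 (modify e.txt): modified={e.txt} staged={f.txt, g.txt, h.txt}
After op 20 (git add e.txt): modified={none} staged={e.txt, f.txt, g.txt, h.txt}
After op 21 (modify g.txt): modified={g.txt} staged={e.txt, f.txt, g.txt, h.txt}
After op 22 (git add g.txt): modified={none} staged={e.txt, f.txt, g.txt, h.txt}
After op 23 (modify a.txt): modified={a.txt} staged={e.txt, f.txt, g.txt, h.txt}
After op 24 (git add a.txt): modified={none} staged={a.txt, e.txt, f.txt, g.txt, h.txt}
After op 25 (git reset f.txt): modified={f.txt} staged={a.txt, e.txt, g.txt, h.txt}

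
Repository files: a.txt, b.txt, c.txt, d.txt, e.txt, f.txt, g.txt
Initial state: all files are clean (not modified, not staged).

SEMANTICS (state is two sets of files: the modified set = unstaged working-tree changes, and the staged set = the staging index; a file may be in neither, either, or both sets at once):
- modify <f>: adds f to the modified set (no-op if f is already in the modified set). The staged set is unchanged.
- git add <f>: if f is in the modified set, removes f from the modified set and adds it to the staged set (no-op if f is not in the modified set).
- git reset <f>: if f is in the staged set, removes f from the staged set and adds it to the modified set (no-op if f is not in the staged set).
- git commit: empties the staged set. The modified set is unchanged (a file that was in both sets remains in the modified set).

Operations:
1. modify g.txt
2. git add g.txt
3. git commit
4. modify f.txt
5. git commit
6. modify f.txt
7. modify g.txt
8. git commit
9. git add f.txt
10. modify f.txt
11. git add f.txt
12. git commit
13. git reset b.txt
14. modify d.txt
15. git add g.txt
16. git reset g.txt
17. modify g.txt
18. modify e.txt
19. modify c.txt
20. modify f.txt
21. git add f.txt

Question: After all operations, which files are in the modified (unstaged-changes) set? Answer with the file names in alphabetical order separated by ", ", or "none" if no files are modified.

After op 1 (modify g.txt): modified={g.txt} staged={none}
After op 2 (git add g.txt): modified={none} staged={g.txt}
After op 3 (git commit): modified={none} staged={none}
After op 4 (modify f.txt): modified={f.txt} staged={none}
After op 5 (git commit): modified={f.txt} staged={none}
After op 6 (modify f.txt): modified={f.txt} staged={none}
After op 7 (modify g.txt): modified={f.txt, g.txt} staged={none}
After op 8 (git commit): modified={f.txt, g.txt} staged={none}
After op 9 (git add f.txt): modified={g.txt} staged={f.txt}
After op 10 (modify f.txt): modified={f.txt, g.txt} staged={f.txt}
After op 11 (git add f.txt): modified={g.txt} staged={f.txt}
After op 12 (git commit): modified={g.txt} staged={none}
After op 13 (git reset b.txt): modified={g.txt} staged={none}
After op 14 (modify d.txt): modified={d.txt, g.txt} staged={none}
After op 15 (git add g.txt): modified={d.txt} staged={g.txt}
After op 16 (git reset g.txt): modified={d.txt, g.txt} staged={none}
After op 17 (modify g.txt): modified={d.txt, g.txt} staged={none}
After op 18 (modify e.txt): modified={d.txt, e.txt, g.txt} staged={none}
After op 19 (modify c.txt): modified={c.txt, d.txt, e.txt, g.txt} staged={none}
After op 20 (modify f.txt): modified={c.txt, d.txt, e.txt, f.txt, g.txt} staged={none}
After op 21 (git add f.txt): modified={c.txt, d.txt, e.txt, g.txt} staged={f.txt}

Answer: c.txt, d.txt, e.txt, g.txt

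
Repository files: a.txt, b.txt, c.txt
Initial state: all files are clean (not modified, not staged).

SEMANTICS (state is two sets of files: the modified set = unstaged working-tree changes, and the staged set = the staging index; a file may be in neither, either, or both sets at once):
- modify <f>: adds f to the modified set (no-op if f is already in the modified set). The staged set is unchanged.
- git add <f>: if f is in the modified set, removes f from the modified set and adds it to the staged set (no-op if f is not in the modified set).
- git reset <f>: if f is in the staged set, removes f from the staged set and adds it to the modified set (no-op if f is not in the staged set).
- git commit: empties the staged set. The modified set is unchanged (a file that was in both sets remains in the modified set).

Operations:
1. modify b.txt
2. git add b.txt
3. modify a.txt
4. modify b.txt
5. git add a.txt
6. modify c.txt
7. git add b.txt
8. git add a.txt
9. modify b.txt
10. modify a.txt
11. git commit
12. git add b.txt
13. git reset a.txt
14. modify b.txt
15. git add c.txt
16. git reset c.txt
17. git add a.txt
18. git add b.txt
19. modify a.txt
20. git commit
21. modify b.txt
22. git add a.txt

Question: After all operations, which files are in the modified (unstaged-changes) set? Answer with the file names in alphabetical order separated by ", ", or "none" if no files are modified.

Answer: b.txt, c.txt

Derivation:
After op 1 (modify b.txt): modified={b.txt} staged={none}
After op 2 (git add b.txt): modified={none} staged={b.txt}
After op 3 (modify a.txt): modified={a.txt} staged={b.txt}
After op 4 (modify b.txt): modified={a.txt, b.txt} staged={b.txt}
After op 5 (git add a.txt): modified={b.txt} staged={a.txt, b.txt}
After op 6 (modify c.txt): modified={b.txt, c.txt} staged={a.txt, b.txt}
After op 7 (git add b.txt): modified={c.txt} staged={a.txt, b.txt}
After op 8 (git add a.txt): modified={c.txt} staged={a.txt, b.txt}
After op 9 (modify b.txt): modified={b.txt, c.txt} staged={a.txt, b.txt}
After op 10 (modify a.txt): modified={a.txt, b.txt, c.txt} staged={a.txt, b.txt}
After op 11 (git commit): modified={a.txt, b.txt, c.txt} staged={none}
After op 12 (git add b.txt): modified={a.txt, c.txt} staged={b.txt}
After op 13 (git reset a.txt): modified={a.txt, c.txt} staged={b.txt}
After op 14 (modify b.txt): modified={a.txt, b.txt, c.txt} staged={b.txt}
After op 15 (git add c.txt): modified={a.txt, b.txt} staged={b.txt, c.txt}
After op 16 (git reset c.txt): modified={a.txt, b.txt, c.txt} staged={b.txt}
After op 17 (git add a.txt): modified={b.txt, c.txt} staged={a.txt, b.txt}
After op 18 (git add b.txt): modified={c.txt} staged={a.txt, b.txt}
After op 19 (modify a.txt): modified={a.txt, c.txt} staged={a.txt, b.txt}
After op 20 (git commit): modified={a.txt, c.txt} staged={none}
After op 21 (modify b.txt): modified={a.txt, b.txt, c.txt} staged={none}
After op 22 (git add a.txt): modified={b.txt, c.txt} staged={a.txt}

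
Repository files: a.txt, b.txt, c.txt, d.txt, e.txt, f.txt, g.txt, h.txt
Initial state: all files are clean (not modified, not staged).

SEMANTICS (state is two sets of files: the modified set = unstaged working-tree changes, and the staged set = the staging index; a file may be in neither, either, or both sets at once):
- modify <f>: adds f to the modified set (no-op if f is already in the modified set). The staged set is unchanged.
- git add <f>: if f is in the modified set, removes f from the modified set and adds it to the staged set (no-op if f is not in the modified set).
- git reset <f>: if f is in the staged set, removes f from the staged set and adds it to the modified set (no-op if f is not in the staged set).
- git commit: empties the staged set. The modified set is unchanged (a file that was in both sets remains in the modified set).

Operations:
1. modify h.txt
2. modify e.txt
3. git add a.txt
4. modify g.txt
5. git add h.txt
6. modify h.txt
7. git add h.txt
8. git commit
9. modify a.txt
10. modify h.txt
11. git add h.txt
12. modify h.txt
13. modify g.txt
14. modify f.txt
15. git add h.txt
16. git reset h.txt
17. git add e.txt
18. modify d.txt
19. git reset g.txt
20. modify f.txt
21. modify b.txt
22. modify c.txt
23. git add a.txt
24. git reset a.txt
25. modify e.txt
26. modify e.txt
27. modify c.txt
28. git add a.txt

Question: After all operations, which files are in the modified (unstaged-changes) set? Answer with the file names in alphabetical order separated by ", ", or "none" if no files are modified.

Answer: b.txt, c.txt, d.txt, e.txt, f.txt, g.txt, h.txt

Derivation:
After op 1 (modify h.txt): modified={h.txt} staged={none}
After op 2 (modify e.txt): modified={e.txt, h.txt} staged={none}
After op 3 (git add a.txt): modified={e.txt, h.txt} staged={none}
After op 4 (modify g.txt): modified={e.txt, g.txt, h.txt} staged={none}
After op 5 (git add h.txt): modified={e.txt, g.txt} staged={h.txt}
After op 6 (modify h.txt): modified={e.txt, g.txt, h.txt} staged={h.txt}
After op 7 (git add h.txt): modified={e.txt, g.txt} staged={h.txt}
After op 8 (git commit): modified={e.txt, g.txt} staged={none}
After op 9 (modify a.txt): modified={a.txt, e.txt, g.txt} staged={none}
After op 10 (modify h.txt): modified={a.txt, e.txt, g.txt, h.txt} staged={none}
After op 11 (git add h.txt): modified={a.txt, e.txt, g.txt} staged={h.txt}
After op 12 (modify h.txt): modified={a.txt, e.txt, g.txt, h.txt} staged={h.txt}
After op 13 (modify g.txt): modified={a.txt, e.txt, g.txt, h.txt} staged={h.txt}
After op 14 (modify f.txt): modified={a.txt, e.txt, f.txt, g.txt, h.txt} staged={h.txt}
After op 15 (git add h.txt): modified={a.txt, e.txt, f.txt, g.txt} staged={h.txt}
After op 16 (git reset h.txt): modified={a.txt, e.txt, f.txt, g.txt, h.txt} staged={none}
After op 17 (git add e.txt): modified={a.txt, f.txt, g.txt, h.txt} staged={e.txt}
After op 18 (modify d.txt): modified={a.txt, d.txt, f.txt, g.txt, h.txt} staged={e.txt}
After op 19 (git reset g.txt): modified={a.txt, d.txt, f.txt, g.txt, h.txt} staged={e.txt}
After op 20 (modify f.txt): modified={a.txt, d.txt, f.txt, g.txt, h.txt} staged={e.txt}
After op 21 (modify b.txt): modified={a.txt, b.txt, d.txt, f.txt, g.txt, h.txt} staged={e.txt}
After op 22 (modify c.txt): modified={a.txt, b.txt, c.txt, d.txt, f.txt, g.txt, h.txt} staged={e.txt}
After op 23 (git add a.txt): modified={b.txt, c.txt, d.txt, f.txt, g.txt, h.txt} staged={a.txt, e.txt}
After op 24 (git reset a.txt): modified={a.txt, b.txt, c.txt, d.txt, f.txt, g.txt, h.txt} staged={e.txt}
After op 25 (modify e.txt): modified={a.txt, b.txt, c.txt, d.txt, e.txt, f.txt, g.txt, h.txt} staged={e.txt}
After op 26 (modify e.txt): modified={a.txt, b.txt, c.txt, d.txt, e.txt, f.txt, g.txt, h.txt} staged={e.txt}
After op 27 (modify c.txt): modified={a.txt, b.txt, c.txt, d.txt, e.txt, f.txt, g.txt, h.txt} staged={e.txt}
After op 28 (git add a.txt): modified={b.txt, c.txt, d.txt, e.txt, f.txt, g.txt, h.txt} staged={a.txt, e.txt}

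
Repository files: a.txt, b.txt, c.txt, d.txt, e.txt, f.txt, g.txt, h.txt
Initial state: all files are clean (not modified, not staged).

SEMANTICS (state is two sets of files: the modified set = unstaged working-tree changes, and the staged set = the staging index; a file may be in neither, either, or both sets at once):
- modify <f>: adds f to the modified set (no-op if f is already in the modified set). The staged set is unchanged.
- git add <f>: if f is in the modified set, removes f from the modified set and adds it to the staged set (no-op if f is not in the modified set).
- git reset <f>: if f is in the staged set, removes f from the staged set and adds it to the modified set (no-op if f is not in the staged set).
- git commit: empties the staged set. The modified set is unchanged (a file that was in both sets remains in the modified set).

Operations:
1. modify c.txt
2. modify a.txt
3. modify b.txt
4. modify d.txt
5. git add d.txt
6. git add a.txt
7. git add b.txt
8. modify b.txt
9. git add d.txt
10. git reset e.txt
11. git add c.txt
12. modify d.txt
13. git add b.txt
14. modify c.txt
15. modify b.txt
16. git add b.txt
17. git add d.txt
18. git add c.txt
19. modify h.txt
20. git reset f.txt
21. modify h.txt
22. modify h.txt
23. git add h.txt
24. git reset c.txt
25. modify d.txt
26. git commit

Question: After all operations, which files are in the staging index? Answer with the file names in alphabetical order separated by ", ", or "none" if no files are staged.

Answer: none

Derivation:
After op 1 (modify c.txt): modified={c.txt} staged={none}
After op 2 (modify a.txt): modified={a.txt, c.txt} staged={none}
After op 3 (modify b.txt): modified={a.txt, b.txt, c.txt} staged={none}
After op 4 (modify d.txt): modified={a.txt, b.txt, c.txt, d.txt} staged={none}
After op 5 (git add d.txt): modified={a.txt, b.txt, c.txt} staged={d.txt}
After op 6 (git add a.txt): modified={b.txt, c.txt} staged={a.txt, d.txt}
After op 7 (git add b.txt): modified={c.txt} staged={a.txt, b.txt, d.txt}
After op 8 (modify b.txt): modified={b.txt, c.txt} staged={a.txt, b.txt, d.txt}
After op 9 (git add d.txt): modified={b.txt, c.txt} staged={a.txt, b.txt, d.txt}
After op 10 (git reset e.txt): modified={b.txt, c.txt} staged={a.txt, b.txt, d.txt}
After op 11 (git add c.txt): modified={b.txt} staged={a.txt, b.txt, c.txt, d.txt}
After op 12 (modify d.txt): modified={b.txt, d.txt} staged={a.txt, b.txt, c.txt, d.txt}
After op 13 (git add b.txt): modified={d.txt} staged={a.txt, b.txt, c.txt, d.txt}
After op 14 (modify c.txt): modified={c.txt, d.txt} staged={a.txt, b.txt, c.txt, d.txt}
After op 15 (modify b.txt): modified={b.txt, c.txt, d.txt} staged={a.txt, b.txt, c.txt, d.txt}
After op 16 (git add b.txt): modified={c.txt, d.txt} staged={a.txt, b.txt, c.txt, d.txt}
After op 17 (git add d.txt): modified={c.txt} staged={a.txt, b.txt, c.txt, d.txt}
After op 18 (git add c.txt): modified={none} staged={a.txt, b.txt, c.txt, d.txt}
After op 19 (modify h.txt): modified={h.txt} staged={a.txt, b.txt, c.txt, d.txt}
After op 20 (git reset f.txt): modified={h.txt} staged={a.txt, b.txt, c.txt, d.txt}
After op 21 (modify h.txt): modified={h.txt} staged={a.txt, b.txt, c.txt, d.txt}
After op 22 (modify h.txt): modified={h.txt} staged={a.txt, b.txt, c.txt, d.txt}
After op 23 (git add h.txt): modified={none} staged={a.txt, b.txt, c.txt, d.txt, h.txt}
After op 24 (git reset c.txt): modified={c.txt} staged={a.txt, b.txt, d.txt, h.txt}
After op 25 (modify d.txt): modified={c.txt, d.txt} staged={a.txt, b.txt, d.txt, h.txt}
After op 26 (git commit): modified={c.txt, d.txt} staged={none}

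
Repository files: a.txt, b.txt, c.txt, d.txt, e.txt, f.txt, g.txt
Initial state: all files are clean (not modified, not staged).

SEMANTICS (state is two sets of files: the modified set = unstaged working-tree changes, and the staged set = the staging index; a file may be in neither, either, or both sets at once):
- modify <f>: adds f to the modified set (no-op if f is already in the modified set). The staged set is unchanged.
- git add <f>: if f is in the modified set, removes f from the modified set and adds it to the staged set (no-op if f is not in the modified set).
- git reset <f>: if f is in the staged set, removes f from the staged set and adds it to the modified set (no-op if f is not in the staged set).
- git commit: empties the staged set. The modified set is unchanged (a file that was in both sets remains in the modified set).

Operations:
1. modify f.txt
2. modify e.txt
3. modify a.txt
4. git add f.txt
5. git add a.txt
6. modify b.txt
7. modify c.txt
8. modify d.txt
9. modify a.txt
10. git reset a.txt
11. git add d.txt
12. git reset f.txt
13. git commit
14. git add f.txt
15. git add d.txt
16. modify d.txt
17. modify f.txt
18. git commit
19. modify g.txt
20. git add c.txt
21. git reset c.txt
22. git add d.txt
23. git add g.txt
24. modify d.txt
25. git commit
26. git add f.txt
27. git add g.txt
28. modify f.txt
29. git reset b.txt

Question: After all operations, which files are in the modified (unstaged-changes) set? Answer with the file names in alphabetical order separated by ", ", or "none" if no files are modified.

After op 1 (modify f.txt): modified={f.txt} staged={none}
After op 2 (modify e.txt): modified={e.txt, f.txt} staged={none}
After op 3 (modify a.txt): modified={a.txt, e.txt, f.txt} staged={none}
After op 4 (git add f.txt): modified={a.txt, e.txt} staged={f.txt}
After op 5 (git add a.txt): modified={e.txt} staged={a.txt, f.txt}
After op 6 (modify b.txt): modified={b.txt, e.txt} staged={a.txt, f.txt}
After op 7 (modify c.txt): modified={b.txt, c.txt, e.txt} staged={a.txt, f.txt}
After op 8 (modify d.txt): modified={b.txt, c.txt, d.txt, e.txt} staged={a.txt, f.txt}
After op 9 (modify a.txt): modified={a.txt, b.txt, c.txt, d.txt, e.txt} staged={a.txt, f.txt}
After op 10 (git reset a.txt): modified={a.txt, b.txt, c.txt, d.txt, e.txt} staged={f.txt}
After op 11 (git add d.txt): modified={a.txt, b.txt, c.txt, e.txt} staged={d.txt, f.txt}
After op 12 (git reset f.txt): modified={a.txt, b.txt, c.txt, e.txt, f.txt} staged={d.txt}
After op 13 (git commit): modified={a.txt, b.txt, c.txt, e.txt, f.txt} staged={none}
After op 14 (git add f.txt): modified={a.txt, b.txt, c.txt, e.txt} staged={f.txt}
After op 15 (git add d.txt): modified={a.txt, b.txt, c.txt, e.txt} staged={f.txt}
After op 16 (modify d.txt): modified={a.txt, b.txt, c.txt, d.txt, e.txt} staged={f.txt}
After op 17 (modify f.txt): modified={a.txt, b.txt, c.txt, d.txt, e.txt, f.txt} staged={f.txt}
After op 18 (git commit): modified={a.txt, b.txt, c.txt, d.txt, e.txt, f.txt} staged={none}
After op 19 (modify g.txt): modified={a.txt, b.txt, c.txt, d.txt, e.txt, f.txt, g.txt} staged={none}
After op 20 (git add c.txt): modified={a.txt, b.txt, d.txt, e.txt, f.txt, g.txt} staged={c.txt}
After op 21 (git reset c.txt): modified={a.txt, b.txt, c.txt, d.txt, e.txt, f.txt, g.txt} staged={none}
After op 22 (git add d.txt): modified={a.txt, b.txt, c.txt, e.txt, f.txt, g.txt} staged={d.txt}
After op 23 (git add g.txt): modified={a.txt, b.txt, c.txt, e.txt, f.txt} staged={d.txt, g.txt}
After op 24 (modify d.txt): modified={a.txt, b.txt, c.txt, d.txt, e.txt, f.txt} staged={d.txt, g.txt}
After op 25 (git commit): modified={a.txt, b.txt, c.txt, d.txt, e.txt, f.txt} staged={none}
After op 26 (git add f.txt): modified={a.txt, b.txt, c.txt, d.txt, e.txt} staged={f.txt}
After op 27 (git add g.txt): modified={a.txt, b.txt, c.txt, d.txt, e.txt} staged={f.txt}
After op 28 (modify f.txt): modified={a.txt, b.txt, c.txt, d.txt, e.txt, f.txt} staged={f.txt}
After op 29 (git reset b.txt): modified={a.txt, b.txt, c.txt, d.txt, e.txt, f.txt} staged={f.txt}

Answer: a.txt, b.txt, c.txt, d.txt, e.txt, f.txt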